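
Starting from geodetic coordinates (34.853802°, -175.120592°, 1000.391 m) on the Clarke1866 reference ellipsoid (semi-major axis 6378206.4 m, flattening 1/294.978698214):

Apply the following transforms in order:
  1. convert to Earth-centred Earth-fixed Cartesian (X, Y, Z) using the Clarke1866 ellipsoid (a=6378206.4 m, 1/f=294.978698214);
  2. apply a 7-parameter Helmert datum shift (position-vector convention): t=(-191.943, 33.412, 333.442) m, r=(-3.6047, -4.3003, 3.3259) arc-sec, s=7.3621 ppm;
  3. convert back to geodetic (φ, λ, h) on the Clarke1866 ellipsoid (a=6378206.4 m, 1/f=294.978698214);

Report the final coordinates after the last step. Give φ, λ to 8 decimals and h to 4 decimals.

φ=34.85418872°, λ=-175.12097095°, h=1392.0776 m

start: φ=34.853802°, λ=-175.120592°, h=1000.391 m
→ ECEF (a=6378206.400, f=1/294.978698214): X=-5221661.9169, Y=-445763.9481, Z=3624953.3121
→ Helmert 7p (PV): X=-5221960.6898, Y=-445754.6643, Z=3625212.3673
→ geod (Bowring, a=6378206.400): φ=34.85418872°, λ=-175.12097095°, h=1392.0776 m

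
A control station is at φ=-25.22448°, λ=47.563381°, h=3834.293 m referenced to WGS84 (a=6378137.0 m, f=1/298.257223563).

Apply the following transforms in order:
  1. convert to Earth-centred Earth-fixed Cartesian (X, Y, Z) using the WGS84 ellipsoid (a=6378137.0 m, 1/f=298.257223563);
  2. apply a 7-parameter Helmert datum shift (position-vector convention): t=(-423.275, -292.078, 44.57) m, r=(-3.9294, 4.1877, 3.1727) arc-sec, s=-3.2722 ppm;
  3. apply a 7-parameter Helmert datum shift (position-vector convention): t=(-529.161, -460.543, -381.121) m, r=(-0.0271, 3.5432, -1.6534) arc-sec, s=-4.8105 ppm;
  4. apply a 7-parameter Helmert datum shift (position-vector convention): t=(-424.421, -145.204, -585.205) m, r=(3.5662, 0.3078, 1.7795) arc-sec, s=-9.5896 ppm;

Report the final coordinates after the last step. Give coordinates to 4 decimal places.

X=3896503.8268 m, Y=4262598.0471 m, Z=-2704258.6915 m

start: φ=-25.224480°, λ=47.563381°, h=3834.293 m
→ ECEF (a=6378137.000, f=1/298.257223563): X=3898123.0950, Y=4263513.9777, Z=-2703224.7228
→ Helmert 7p (PV): X=3897566.6025, Y=4263216.4112, Z=-2703331.6697
→ Helmert 7p (PV): X=3897006.4283, Y=4262703.7624, Z=-2703767.2982
→ Helmert 7p (PV): X=3896503.8268, Y=4262598.0471, Z=-2704258.6915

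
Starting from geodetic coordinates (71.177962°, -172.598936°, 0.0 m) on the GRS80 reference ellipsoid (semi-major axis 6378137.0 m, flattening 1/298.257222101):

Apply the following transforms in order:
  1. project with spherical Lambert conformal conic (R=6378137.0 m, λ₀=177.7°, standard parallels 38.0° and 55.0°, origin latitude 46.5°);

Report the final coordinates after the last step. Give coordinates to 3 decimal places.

start: φ=71.177962°, λ=-172.598936°, h=0.000 m
→ lcc (R=6378137.0, λ₀=177.7°): E=386852.9490, N=2841565.2781

E=386852.949 m, N=2841565.278 m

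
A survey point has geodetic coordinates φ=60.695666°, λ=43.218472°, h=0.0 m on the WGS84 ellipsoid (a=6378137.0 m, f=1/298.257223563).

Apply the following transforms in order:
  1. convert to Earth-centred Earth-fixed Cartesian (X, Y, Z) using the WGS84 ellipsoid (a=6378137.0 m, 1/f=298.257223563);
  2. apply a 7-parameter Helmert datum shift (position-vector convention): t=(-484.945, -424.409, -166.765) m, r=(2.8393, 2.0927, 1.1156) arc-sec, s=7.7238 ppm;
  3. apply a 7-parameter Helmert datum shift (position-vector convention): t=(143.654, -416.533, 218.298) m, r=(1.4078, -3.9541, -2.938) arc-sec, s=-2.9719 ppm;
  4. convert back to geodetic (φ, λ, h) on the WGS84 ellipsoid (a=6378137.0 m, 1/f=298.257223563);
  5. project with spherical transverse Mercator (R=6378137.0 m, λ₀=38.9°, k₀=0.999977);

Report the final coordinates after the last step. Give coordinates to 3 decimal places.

E=234659.624 m, N=6765032.864 m

start: φ=60.695666°, λ=43.218472°, h=0.000 m
→ ECEF (a=6378137.000, f=1/298.257223563): X=2280795.4223, Y=2143193.6410, Z=5538823.5889
→ Helmert 7p (PV): X=2280372.6976, Y=2142721.8773, Z=5538705.9662
→ Helmert 7p (PV): X=2280433.9183, Y=2142228.6925, Z=5538966.1428
→ geod (Bowring, a=6378137.000): φ=60.70352554°, λ=43.21012797°, h=-327.9724 m
→ tm (R=6378137.0, λ₀=38.9°): E=234659.6244, N=6765032.8638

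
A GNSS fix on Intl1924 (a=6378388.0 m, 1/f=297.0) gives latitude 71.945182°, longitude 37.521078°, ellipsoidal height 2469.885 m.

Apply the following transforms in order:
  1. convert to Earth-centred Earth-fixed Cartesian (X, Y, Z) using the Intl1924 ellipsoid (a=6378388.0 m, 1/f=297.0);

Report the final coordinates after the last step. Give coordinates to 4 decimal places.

start: φ=71.945182°, λ=37.521078°, h=2469.885 m
→ ECEF (a=6378388.000, f=1/297.0): X=1573277.3572, Y=1208137.9927, Z=6044284.9346

X=1573277.3572 m, Y=1208137.9927 m, Z=6044284.9346 m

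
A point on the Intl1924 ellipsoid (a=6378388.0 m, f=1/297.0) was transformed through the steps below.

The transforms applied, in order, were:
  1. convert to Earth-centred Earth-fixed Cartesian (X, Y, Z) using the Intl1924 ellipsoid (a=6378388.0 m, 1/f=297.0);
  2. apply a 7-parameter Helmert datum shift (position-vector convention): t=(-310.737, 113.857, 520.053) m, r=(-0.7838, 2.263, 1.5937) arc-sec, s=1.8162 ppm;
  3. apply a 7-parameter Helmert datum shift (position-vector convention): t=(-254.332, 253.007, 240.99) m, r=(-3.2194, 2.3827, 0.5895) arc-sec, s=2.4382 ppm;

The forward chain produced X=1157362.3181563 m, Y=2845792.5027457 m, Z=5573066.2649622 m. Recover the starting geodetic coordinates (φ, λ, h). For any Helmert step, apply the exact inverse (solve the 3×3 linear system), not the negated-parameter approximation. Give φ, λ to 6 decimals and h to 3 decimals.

start: X=1157362.3182, Y=2845792.5027, Z=5573066.2650 m
→ Helmert⁻¹: X=1157557.5840, Y=2845442.2676, Z=5572869.4710
→ Helmert⁻¹: X=1157827.0659, Y=2845293.1222, Z=5572362.8124
→ geod (Bowring, a=6378388.000): φ=61.29666200°, λ=67.85725700°, h=1079.6900 m

φ=61.296662°, λ=67.857257°, h=1079.690 m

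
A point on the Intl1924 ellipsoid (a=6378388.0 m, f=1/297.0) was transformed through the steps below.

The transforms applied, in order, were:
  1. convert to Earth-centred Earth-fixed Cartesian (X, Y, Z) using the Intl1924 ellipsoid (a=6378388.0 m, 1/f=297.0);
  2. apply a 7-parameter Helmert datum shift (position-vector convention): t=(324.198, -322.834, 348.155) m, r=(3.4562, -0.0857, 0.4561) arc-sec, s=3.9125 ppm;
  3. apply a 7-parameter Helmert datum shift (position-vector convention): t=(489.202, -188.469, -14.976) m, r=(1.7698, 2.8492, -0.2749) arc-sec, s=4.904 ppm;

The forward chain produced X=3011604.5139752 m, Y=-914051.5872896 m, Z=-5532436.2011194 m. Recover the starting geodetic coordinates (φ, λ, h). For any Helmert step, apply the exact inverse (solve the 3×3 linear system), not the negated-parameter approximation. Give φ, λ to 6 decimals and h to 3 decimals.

φ=-60.538865°, λ=-16.881053°, h=2625.362 m

start: X=3011604.5140, Y=-914051.5873, Z=-5532436.2011 m
→ Helmert⁻¹: X=3011178.1835, Y=-913902.0924, Z=-5532344.6584
→ Helmert⁻¹: X=3010837.8865, Y=-913675.0476, Z=-5532657.1081
→ geod (Bowring, a=6378388.000): φ=-60.53886500°, λ=-16.88105300°, h=2625.3620 m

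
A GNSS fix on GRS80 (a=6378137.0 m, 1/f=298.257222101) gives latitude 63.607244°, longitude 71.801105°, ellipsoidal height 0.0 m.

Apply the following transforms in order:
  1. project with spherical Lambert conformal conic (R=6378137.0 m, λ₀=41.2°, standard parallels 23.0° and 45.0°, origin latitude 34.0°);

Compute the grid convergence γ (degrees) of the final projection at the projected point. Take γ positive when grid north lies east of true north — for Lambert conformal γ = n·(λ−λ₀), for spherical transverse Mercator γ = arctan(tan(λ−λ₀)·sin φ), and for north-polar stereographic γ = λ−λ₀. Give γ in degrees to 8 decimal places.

17.21904042

start: φ=63.607244°, λ=71.801105°, h=0.000 m
→ into lcc (λ₀=41.2°): φ=63.60724400°, λ−λ₀=30.60110500°
convergence γ = 17.21904042°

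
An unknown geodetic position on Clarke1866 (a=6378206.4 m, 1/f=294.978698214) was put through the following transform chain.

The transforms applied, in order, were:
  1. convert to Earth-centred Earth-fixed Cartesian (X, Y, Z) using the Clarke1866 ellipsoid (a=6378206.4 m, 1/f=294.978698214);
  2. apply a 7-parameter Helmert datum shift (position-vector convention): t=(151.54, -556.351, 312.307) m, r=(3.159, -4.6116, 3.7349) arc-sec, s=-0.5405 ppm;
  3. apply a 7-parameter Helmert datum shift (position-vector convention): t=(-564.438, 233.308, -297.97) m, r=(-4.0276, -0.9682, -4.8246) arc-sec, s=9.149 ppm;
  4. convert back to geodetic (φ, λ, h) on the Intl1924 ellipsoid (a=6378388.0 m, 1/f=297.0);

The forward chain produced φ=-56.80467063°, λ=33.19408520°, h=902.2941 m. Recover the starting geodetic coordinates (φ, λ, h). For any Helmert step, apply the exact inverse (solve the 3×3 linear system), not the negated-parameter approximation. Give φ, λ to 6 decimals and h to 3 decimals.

φ=-56.803187°, λ=33.196707°, h=1430.041 m

start: φ=-56.804671°, λ=33.194085°, h=902.294 m
→ ECEF (a=6378388.000, f=1/297.0): X=2929608.0153, Y=1916649.8584, Z=-5314888.0083
→ Helmert⁻¹: X=2930075.8700, Y=1916571.3259, Z=-5314517.7456
→ Helmert⁻¹: X=2929841.7958, Y=1916994.2620, Z=-5314927.7890
→ geod (Bowring, a=6378206.400): φ=-56.80318700°, λ=33.19670700°, h=1430.0410 m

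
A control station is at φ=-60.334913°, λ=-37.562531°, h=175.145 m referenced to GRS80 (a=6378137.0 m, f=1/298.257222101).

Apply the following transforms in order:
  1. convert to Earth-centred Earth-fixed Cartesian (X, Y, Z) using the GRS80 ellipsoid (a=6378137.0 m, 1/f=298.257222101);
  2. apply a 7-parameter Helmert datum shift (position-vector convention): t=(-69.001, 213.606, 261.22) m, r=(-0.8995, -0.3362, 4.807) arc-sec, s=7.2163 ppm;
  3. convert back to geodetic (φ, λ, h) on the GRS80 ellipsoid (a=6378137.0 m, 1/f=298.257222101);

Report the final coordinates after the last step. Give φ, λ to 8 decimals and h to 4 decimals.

start: φ=-60.334913°, λ=-37.562531°, h=175.145 m
→ ECEF (a=6378137.000, f=1/298.257222101): X=2508717.7358, Y=-1929360.4913, Z=-5519191.9570
→ Helmert 7p (PV): X=2508720.7985, Y=-1929126.4109, Z=-5518958.0623
→ geod (Bowring, a=6378137.000): φ=-60.33496795°, λ=-37.55913781°, h=-97.5169 m

φ=-60.33496795°, λ=-37.55913781°, h=-97.5169 m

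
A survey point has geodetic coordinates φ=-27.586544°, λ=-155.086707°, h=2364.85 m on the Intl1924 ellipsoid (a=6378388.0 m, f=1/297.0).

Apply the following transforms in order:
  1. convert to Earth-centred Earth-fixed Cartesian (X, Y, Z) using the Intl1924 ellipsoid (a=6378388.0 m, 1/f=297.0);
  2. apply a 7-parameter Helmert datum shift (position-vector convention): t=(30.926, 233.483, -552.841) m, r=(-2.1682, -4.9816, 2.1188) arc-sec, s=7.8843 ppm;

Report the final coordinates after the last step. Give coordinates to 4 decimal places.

start: φ=-27.586544°, λ=-155.086707°, h=2364.850 m
→ ECEF (a=6378388.000, f=1/297.0): X=-5132789.7180, Y=-2384009.2460, Z=-2937109.4563
→ Helmert 7p (PV): X=-5132703.8351, Y=-2383878.1592, Z=-2937784.3596

X=-5132703.8351 m, Y=-2383878.1592 m, Z=-2937784.3596 m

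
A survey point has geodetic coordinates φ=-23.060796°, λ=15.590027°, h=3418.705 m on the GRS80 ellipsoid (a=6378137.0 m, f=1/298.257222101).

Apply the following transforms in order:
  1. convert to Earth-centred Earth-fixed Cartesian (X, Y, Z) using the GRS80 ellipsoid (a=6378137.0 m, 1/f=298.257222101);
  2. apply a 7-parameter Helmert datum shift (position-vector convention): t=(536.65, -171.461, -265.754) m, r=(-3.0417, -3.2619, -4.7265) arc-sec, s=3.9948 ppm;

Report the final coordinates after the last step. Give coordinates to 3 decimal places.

X=5659123.805 m, Y=1578485.434 m, Z=-2484464.134 m

start: φ=-23.060796°, λ=15.590027°, h=3418.705 m
→ ECEF (a=6378137.000, f=1/298.257222101): X=5658489.0856, Y=1578816.8851, Z=-2484254.6582
→ Helmert 7p (PV): X=5659123.8049, Y=1578485.4336, Z=-2484464.1341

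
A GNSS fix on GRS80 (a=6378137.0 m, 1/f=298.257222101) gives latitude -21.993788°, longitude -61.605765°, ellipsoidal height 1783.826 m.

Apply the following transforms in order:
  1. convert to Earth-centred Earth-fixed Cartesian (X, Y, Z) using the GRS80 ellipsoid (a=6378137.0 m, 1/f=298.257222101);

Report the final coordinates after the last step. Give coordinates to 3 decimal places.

start: φ=-21.993788°, λ=-61.605765°, h=1783.826 m
→ ECEF (a=6378137.000, f=1/298.257222101): X=2814409.0440, Y=-5206392.6739, Z=-2374443.1658

X=2814409.044 m, Y=-5206392.674 m, Z=-2374443.166 m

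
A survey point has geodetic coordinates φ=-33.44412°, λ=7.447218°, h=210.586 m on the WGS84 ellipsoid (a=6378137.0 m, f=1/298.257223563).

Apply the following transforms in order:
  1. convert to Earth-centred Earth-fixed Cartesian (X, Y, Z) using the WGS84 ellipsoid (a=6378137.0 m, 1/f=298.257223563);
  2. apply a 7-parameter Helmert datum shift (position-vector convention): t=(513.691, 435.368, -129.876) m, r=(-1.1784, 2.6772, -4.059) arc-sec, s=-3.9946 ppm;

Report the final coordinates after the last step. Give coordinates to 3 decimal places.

start: φ=-33.444120°, λ=7.447218°, h=210.586 m
→ ECEF (a=6378137.000, f=1/298.257223563): X=5282723.0495, Y=690533.3852, Z=-3495280.4119
→ Helmert 7p (PV): X=5283183.8602, Y=690842.0700, Z=-3495468.8372

X=5283183.860 m, Y=690842.070 m, Z=-3495468.837 m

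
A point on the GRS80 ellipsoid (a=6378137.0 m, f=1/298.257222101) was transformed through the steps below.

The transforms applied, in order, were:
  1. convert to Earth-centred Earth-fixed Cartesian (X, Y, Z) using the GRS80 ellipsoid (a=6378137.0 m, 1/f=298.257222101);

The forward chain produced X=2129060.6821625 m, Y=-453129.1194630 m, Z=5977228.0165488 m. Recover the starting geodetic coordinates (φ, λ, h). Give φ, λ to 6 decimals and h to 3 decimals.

φ=70.113114°, λ=-12.015018°, h=2003.114 m

start: X=2129060.6822, Y=-453129.1195, Z=5977228.0165 m
→ geod (Bowring, a=6378137.000): φ=70.11311400°, λ=-12.01501800°, h=2003.1140 m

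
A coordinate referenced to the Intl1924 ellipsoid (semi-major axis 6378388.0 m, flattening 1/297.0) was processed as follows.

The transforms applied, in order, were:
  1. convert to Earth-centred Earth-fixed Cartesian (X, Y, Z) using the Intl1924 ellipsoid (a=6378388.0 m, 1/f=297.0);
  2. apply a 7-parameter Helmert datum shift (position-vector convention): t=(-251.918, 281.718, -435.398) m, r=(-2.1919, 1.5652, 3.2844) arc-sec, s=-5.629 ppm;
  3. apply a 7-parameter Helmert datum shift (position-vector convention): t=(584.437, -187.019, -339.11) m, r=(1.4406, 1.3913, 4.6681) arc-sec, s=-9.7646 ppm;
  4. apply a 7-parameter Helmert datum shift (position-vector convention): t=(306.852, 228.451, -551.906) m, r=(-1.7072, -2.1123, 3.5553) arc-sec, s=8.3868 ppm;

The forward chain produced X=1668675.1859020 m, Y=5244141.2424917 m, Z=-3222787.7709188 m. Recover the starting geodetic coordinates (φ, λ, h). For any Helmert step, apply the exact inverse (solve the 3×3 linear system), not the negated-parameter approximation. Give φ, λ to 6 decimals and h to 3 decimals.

start: X=1668675.1859, Y=5244141.2425, Z=-3222787.7709 m
→ Helmert⁻¹: X=1668411.7306, Y=5243866.7237, Z=-3222182.5245
→ Helmert⁻¹: X=1667983.9929, Y=5244044.6976, Z=-3221900.2495
→ Helmert⁻¹: X=1668353.2447, Y=5243800.1642, Z=-3221414.6013
→ geod (Bowring, a=6378388.000): φ=-30.51396500°, λ=72.35115200°, h=3504.5640 m

φ=-30.513965°, λ=72.351152°, h=3504.564 m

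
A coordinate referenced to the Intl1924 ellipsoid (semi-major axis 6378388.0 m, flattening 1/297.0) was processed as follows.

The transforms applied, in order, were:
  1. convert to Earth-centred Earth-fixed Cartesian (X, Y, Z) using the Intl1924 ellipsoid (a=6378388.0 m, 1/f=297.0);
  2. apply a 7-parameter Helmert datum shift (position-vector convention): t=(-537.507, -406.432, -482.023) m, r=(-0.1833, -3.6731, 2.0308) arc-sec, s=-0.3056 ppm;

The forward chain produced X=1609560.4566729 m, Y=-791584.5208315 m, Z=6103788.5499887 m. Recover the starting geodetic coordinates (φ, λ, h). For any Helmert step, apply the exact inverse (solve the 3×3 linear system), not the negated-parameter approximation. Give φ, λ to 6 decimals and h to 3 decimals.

φ=73.725728°, λ=-26.168001°, h=3818.874 m

start: X=1609560.4567, Y=-791584.5208, Z=6103788.5500 m
→ Helmert⁻¹: X=1610199.3684, Y=-791199.6086, Z=6104243.0614
→ geod (Bowring, a=6378388.000): φ=73.72572800°, λ=-26.16800100°, h=3818.8740 m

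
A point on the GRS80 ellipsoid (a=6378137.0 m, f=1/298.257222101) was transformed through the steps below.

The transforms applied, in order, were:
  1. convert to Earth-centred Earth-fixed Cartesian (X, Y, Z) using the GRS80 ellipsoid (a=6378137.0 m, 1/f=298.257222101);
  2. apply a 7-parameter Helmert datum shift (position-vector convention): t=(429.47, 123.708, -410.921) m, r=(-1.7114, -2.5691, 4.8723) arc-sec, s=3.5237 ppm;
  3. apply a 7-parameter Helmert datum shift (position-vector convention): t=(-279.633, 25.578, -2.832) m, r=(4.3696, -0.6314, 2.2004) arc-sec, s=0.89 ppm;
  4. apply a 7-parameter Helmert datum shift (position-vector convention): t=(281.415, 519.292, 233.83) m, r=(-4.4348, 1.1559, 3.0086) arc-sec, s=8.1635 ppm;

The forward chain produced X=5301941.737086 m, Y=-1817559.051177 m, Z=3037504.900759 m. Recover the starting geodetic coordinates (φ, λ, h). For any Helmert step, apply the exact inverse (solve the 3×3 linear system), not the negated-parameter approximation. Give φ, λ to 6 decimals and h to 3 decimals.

start: X=5301941.7371, Y=-1817559.0512, Z=3037504.9008 m
→ Helmert⁻¹: X=5301573.5012, Y=-1818206.1329, Z=3037236.8936
→ Helmert⁻¹: X=5301838.3165, Y=-1818222.3093, Z=3037259.3110
→ Helmert⁻¹: X=5301385.0445, Y=-1818490.0401, Z=3037578.4094
→ geod (Bowring, a=6378137.000): φ=28.61824500°, λ=-18.93308000°, h=1568.4140 m

φ=28.618245°, λ=-18.933080°, h=1568.414 m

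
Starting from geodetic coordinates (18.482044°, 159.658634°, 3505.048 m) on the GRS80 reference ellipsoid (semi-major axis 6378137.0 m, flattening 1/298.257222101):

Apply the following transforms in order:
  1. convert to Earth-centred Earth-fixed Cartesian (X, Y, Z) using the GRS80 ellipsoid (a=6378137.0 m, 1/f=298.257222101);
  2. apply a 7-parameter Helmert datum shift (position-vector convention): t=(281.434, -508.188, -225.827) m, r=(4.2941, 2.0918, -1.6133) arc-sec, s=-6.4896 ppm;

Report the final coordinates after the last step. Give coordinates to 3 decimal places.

X=-5676605.631 m, Y=2104112.944 m, Z=2010030.974 m

start: φ=18.482044°, λ=159.658634°, h=3505.048 m
→ ECEF (a=6378137.000, f=1/298.257222101): X=-5676960.7531, Y=2104632.2360, Z=2010168.4602
→ Helmert 7p (PV): X=-5676605.6309, Y=2104112.9437, Z=2010030.9743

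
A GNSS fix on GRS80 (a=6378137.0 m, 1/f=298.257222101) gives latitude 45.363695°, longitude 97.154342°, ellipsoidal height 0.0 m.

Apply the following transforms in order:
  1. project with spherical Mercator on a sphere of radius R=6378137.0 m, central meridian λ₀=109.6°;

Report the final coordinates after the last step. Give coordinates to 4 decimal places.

start: φ=45.363695°, λ=97.154342°, h=0.000 m
→ merc (R=6378137.0, λ₀=109.6°): E=-1385444.3111, N=5678960.7030

E=-1385444.3111 m, N=5678960.7030 m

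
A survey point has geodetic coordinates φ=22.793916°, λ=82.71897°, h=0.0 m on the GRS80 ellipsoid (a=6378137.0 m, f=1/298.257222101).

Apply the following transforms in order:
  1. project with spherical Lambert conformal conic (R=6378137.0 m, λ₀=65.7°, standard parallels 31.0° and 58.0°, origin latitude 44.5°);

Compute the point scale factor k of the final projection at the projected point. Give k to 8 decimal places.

1.04183436

start: φ=22.793916°, λ=82.718970°, h=0.000 m
→ into lcc (λ₀=65.7°): φ=22.79391600°, λ−λ₀=17.01897000°
scale k = 1.04183436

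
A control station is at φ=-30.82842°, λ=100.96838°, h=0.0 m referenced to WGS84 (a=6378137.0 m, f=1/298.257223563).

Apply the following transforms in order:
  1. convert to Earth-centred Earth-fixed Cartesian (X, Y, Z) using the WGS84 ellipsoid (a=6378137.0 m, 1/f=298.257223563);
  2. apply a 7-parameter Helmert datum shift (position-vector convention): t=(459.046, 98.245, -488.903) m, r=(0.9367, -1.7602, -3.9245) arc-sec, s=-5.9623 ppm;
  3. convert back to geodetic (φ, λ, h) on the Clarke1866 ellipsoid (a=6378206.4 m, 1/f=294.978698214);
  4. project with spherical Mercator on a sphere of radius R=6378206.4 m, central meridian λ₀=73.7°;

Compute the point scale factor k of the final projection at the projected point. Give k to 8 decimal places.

1.16460953

start: φ=-30.828420°, λ=100.968380°, h=0.000 m
→ ECEF (a=6378137.000, f=1/298.257223563): X=-1043000.0971, Y=5381625.1363, Z=-3249573.2091
→ Helmert 7p (PV): X=-1042404.7088, Y=5381725.8960, Z=-3250027.1986
→ geod (Bowring, a=6378206.400): φ=-30.83388824°, λ=100.96207024°, h=213.3053 m
→ into merc (λ₀=73.7°): φ=-30.83388824°, λ−λ₀=27.26207024°
scale k = 1.16460953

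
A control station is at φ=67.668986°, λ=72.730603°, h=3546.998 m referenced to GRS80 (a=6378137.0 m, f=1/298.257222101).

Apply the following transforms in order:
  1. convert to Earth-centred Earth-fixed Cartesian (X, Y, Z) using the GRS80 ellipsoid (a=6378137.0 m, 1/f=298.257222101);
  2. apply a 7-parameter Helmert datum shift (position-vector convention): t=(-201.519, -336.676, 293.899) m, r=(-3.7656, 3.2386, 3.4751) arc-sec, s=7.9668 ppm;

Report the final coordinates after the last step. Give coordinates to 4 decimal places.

X=721754.2929 m, Y=2321913.0010 m, Z=5880732.0630 m

start: φ=67.668986°, λ=72.730603°, h=3546.998 m
→ ECEF (a=6378137.000, f=1/298.257222101): X=721896.8528, Y=2322111.6596, Z=5880445.0435
→ Helmert 7p (PV): X=721754.2929, Y=2321913.0010, Z=5880732.0630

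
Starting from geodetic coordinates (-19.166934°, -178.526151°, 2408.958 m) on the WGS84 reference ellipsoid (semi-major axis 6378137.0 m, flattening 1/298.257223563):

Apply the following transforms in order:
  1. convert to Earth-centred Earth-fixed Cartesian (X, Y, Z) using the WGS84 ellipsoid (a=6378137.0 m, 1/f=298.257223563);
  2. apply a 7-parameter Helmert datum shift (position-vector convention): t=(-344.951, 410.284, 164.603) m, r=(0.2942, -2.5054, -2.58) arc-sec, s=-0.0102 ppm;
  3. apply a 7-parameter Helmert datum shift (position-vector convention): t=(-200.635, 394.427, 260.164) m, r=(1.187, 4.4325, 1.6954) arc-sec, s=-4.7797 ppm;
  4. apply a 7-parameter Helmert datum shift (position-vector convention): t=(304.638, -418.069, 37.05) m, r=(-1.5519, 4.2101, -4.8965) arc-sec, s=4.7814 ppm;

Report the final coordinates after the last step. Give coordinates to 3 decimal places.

start: φ=-19.166934°, λ=-178.526151°, h=2408.958 m
→ ECEF (a=6378137.000, f=1/298.257223563): X=-6027027.1238, Y=-155070.5439, Z=-2081603.2927
→ Helmert 7p (PV): X=-6027348.6688, Y=-154581.9021, Z=-2081512.0971
→ Helmert 7p (PV): X=-6027563.9544, Y=-154224.2995, Z=-2081113.3504
→ Helmert 7p (PV): X=-6027334.2759, Y=-154515.6755, Z=-2080962.0606

X=-6027334.276 m, Y=-154515.675 m, Z=-2080962.061 m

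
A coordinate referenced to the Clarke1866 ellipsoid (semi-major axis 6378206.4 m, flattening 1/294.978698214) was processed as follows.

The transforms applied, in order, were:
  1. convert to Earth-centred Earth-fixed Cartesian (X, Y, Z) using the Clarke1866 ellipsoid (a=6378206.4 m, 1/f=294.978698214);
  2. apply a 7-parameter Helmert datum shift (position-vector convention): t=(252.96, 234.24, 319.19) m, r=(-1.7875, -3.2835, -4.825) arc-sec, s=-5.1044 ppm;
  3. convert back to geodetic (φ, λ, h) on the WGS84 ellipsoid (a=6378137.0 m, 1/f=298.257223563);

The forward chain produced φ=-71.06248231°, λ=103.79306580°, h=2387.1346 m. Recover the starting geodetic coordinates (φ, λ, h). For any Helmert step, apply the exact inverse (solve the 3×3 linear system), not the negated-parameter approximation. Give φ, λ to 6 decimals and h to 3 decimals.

start: φ=-71.062482°, λ=103.793066°, h=2387.135 m
→ ECEF (a=6378137.000, f=1/298.257223563): X=-495176.0355, Y=2017049.4686, Z=-6012805.7811
→ Helmert⁻¹: X=-495574.4256, Y=2016866.0408, Z=-6013130.2974
→ geod (Bowring, a=6378206.400): φ=-71.06544200°, λ=103.80494600°, h=2810.5020 m

φ=-71.065442°, λ=103.804946°, h=2810.502 m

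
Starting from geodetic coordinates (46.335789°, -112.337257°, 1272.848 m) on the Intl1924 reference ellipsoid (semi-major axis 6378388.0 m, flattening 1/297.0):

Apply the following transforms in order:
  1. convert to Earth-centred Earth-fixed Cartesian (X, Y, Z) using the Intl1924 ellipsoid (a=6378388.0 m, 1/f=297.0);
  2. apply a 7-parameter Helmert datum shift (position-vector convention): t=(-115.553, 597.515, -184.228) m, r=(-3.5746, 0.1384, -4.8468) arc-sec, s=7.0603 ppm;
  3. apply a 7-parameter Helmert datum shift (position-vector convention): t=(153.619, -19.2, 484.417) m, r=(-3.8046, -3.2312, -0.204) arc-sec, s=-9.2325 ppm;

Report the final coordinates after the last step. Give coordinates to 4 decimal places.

start: φ=46.335789°, λ=-112.337257°, h=1272.848 m
→ ECEF (a=6378388.000, f=1/297.0): X=-1676997.1973, Y=-4081380.2022, Z=4592101.2785
→ Helmert 7p (PV): X=-1677217.4139, Y=-4080692.5143, Z=4592021.3288
→ Helmert 7p (PV): X=-1677124.2805, Y=-4080587.6804, Z=4592512.3446

X=-1677124.2805 m, Y=-4080587.6804 m, Z=4592512.3446 m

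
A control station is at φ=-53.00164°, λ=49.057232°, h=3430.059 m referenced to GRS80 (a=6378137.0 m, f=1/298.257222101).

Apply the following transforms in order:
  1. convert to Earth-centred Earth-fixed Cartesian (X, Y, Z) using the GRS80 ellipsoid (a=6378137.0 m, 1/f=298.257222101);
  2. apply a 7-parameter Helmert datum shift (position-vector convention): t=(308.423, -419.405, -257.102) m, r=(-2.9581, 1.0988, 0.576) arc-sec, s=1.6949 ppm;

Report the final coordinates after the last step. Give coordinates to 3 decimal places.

start: φ=-53.001640°, λ=49.057232°, h=3430.059 m
→ ECEF (a=6378137.000, f=1/298.257222101): X=2522004.9665, Y=2907094.5428, Z=-5073392.7641
→ Helmert 7p (PV): X=2522282.5192, Y=2906614.3488, Z=-5073713.5916

X=2522282.519 m, Y=2906614.349 m, Z=-5073713.592 m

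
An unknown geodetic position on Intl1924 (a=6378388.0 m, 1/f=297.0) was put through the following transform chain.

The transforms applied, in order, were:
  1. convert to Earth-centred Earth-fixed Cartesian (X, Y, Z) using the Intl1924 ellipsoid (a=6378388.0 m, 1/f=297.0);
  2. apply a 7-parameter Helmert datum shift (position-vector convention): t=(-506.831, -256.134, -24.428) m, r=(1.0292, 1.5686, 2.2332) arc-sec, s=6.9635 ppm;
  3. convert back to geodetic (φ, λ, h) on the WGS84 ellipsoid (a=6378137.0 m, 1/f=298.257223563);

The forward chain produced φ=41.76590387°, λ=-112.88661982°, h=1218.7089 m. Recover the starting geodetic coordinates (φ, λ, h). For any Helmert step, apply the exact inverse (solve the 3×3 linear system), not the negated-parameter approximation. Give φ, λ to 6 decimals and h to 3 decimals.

start: φ=41.765904°, λ=-112.886620°, h=1218.709 m
→ ECEF (a=6378137.000, f=1/298.257223563): X=-1853254.2376, Y=-4390127.0532, Z=4227057.3888
→ Helmert⁻¹: X=-1852814.1787, Y=-4389799.1987, Z=4227060.1952
→ geod (Bowring, a=6378388.000): φ=41.76957700°, λ=-112.88327800°, h=657.1220 m

φ=41.769577°, λ=-112.883278°, h=657.122 m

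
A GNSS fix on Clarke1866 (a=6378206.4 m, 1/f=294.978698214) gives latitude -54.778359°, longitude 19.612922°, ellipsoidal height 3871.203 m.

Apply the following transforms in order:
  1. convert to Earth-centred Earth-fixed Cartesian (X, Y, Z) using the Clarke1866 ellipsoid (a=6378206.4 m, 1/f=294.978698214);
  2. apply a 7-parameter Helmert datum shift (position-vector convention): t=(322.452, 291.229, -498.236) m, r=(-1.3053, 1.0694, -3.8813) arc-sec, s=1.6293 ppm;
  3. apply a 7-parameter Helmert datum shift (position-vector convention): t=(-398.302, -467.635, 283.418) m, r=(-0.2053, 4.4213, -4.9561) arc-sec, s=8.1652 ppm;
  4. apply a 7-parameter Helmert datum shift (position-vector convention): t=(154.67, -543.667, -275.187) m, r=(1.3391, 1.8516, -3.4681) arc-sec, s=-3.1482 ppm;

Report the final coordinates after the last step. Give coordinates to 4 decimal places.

X=3475095.5159 m, Y=1237388.7578 m, Z=-5190801.8032 m

start: φ=-54.778359°, λ=19.612922°, h=3871.203 m
→ ECEF (a=6378206.400, f=1/294.978698214): X=3475104.4877, Y=1238312.2383, Z=-5190152.5597
→ Helmert 7p (PV): X=3475428.9943, Y=1238507.2487, Z=-5190685.1055
→ Helmert 7p (PV): X=3474977.5652, Y=1237961.0522, Z=-5190519.7998
→ Helmert 7p (PV): X=3475095.5159, Y=1237388.7578, Z=-5190801.8032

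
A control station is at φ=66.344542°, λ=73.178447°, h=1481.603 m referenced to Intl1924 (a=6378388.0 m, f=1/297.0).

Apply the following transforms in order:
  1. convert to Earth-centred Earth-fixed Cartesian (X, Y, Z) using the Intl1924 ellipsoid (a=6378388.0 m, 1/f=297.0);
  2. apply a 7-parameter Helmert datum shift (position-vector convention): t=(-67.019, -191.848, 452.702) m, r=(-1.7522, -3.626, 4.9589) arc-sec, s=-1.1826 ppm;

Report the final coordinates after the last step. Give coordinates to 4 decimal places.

start: φ=66.344542°, λ=73.178447°, h=1481.603 m
→ ECEF (a=6378388.000, f=1/297.0): X=742892.2544, Y=2457236.8388, Z=5820958.5311
→ Helmert 7p (PV): X=742662.9530, Y=2457109.3935, Z=5821396.5348

X=742662.9530 m, Y=2457109.3935 m, Z=5821396.5348 m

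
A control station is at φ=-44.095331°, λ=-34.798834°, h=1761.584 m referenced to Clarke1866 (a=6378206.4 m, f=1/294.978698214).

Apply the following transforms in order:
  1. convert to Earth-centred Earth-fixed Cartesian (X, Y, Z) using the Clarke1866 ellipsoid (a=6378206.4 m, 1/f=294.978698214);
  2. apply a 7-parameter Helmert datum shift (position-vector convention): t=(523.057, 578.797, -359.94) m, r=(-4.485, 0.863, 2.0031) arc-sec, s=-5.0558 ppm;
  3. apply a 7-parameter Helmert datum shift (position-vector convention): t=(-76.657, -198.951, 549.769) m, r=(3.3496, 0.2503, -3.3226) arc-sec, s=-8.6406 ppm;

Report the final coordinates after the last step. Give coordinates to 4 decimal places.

start: φ=-44.095331°, λ=-34.798834°, h=1761.584 m
→ ECEF (a=6378206.400, f=1/294.978698214): X=3768725.5420, Y=-2619218.7446, Z=-4416728.4284
→ Helmert 7p (PV): X=3769236.5017, Y=-2618686.1427, Z=-4417024.8547
→ Helmert 7p (PV): X=3769079.7338, Y=-2618851.4537, Z=-4416484.0191

X=3769079.7338 m, Y=-2618851.4537 m, Z=-4416484.0191 m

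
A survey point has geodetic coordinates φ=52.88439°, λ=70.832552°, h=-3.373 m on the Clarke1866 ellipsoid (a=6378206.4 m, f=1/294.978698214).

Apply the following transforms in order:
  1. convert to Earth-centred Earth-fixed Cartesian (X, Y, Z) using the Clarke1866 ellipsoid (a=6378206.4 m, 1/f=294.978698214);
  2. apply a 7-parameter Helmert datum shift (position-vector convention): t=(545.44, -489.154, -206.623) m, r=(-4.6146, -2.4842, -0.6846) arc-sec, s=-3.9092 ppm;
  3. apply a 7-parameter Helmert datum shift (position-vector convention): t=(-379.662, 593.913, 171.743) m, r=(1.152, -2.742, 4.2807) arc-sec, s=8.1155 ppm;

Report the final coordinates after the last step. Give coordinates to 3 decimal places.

start: φ=52.884390°, λ=70.832552°, h=-3.373 m
→ ECEF (a=6378206.400, f=1/294.978698214): X=1266394.7378, Y=3643253.6908, Z=5062584.2585
→ Helmert 7p (PV): X=1266886.3471, Y=3642859.3522, Z=5062291.5896
→ Helmert 7p (PV): X=1266374.0675, Y=3643480.8479, Z=5062541.6030

X=1266374.067 m, Y=3643480.848 m, Z=5062541.603 m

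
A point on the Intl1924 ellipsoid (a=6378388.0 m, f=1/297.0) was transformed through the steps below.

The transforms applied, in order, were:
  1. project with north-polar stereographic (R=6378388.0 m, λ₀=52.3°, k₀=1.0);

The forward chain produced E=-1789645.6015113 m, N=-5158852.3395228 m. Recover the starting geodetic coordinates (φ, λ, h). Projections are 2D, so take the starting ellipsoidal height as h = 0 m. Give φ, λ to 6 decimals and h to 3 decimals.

start: E=-1789645.6015, N=-5158852.3395 m
→ stereo⁻¹: φ=43.65392400°, λ=33.16794600°

φ=43.653924°, λ=33.167946°, h=0.000 m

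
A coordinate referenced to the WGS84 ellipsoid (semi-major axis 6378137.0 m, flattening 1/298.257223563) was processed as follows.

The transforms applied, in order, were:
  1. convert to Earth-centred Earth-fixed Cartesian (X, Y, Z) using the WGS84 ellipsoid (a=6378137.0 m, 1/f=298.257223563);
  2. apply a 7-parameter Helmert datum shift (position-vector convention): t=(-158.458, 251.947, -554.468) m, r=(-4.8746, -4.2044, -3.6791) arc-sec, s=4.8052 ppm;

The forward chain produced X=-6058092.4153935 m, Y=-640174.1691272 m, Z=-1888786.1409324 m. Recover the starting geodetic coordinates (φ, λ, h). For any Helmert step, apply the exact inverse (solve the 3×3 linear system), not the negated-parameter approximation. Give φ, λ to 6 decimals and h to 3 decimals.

φ=-17.329870°, λ=-173.964715°, h=1342.480 m

start: X=-6058092.4154, Y=-640174.1691, Z=-1888786.1409 m
→ Helmert⁻¹: X=-6057931.9101, Y=-640486.4715, Z=-1888114.2542
→ geod (Bowring, a=6378137.000): φ=-17.32987000°, λ=-173.96471500°, h=1342.4800 m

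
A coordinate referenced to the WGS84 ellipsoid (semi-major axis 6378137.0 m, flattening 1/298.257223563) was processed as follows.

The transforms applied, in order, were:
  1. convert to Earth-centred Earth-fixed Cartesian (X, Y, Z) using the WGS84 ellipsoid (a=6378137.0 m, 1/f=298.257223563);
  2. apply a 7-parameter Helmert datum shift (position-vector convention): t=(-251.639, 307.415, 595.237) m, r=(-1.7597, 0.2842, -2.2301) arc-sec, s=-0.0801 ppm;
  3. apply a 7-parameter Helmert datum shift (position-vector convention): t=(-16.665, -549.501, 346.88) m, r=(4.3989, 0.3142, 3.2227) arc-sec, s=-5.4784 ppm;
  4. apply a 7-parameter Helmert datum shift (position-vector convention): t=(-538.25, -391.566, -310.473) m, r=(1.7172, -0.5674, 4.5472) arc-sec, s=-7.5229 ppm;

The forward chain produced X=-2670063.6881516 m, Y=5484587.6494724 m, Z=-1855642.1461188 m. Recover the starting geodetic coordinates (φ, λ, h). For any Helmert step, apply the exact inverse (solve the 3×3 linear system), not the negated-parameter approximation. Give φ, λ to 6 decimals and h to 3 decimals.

start: X=-2670063.6882, Y=5484587.6495, Z=-1855642.1461 m
→ Helmert⁻¹: X=-2669429.7040, Y=5485063.8810, Z=-1855383.9519
→ Helmert⁻¹: X=-2669339.1280, Y=5485645.5616, Z=-1855862.0540
→ Helmert⁻¹: X=-2669144.4514, Y=5485325.5652, Z=-1856414.3206
→ geod (Bowring, a=6378137.000): φ=-17.03340500°, λ=115.94742800°, h=156.5310 m

φ=-17.033405°, λ=115.947428°, h=156.531 m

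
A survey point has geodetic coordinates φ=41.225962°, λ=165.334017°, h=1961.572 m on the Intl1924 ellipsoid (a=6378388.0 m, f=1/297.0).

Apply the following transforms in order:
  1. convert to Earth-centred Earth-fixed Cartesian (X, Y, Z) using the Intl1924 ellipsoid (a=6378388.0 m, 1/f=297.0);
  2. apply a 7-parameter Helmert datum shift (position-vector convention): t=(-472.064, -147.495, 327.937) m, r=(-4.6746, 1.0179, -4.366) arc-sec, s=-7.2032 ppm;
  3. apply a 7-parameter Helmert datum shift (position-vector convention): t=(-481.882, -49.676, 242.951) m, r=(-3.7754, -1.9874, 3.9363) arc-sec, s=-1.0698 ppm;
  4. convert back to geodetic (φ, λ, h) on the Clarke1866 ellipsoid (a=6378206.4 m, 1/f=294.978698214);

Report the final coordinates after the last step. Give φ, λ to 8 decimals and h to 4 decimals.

φ=41.22510164°, λ=165.33713376°, h=3186.4658 m

start: φ=41.225962°, λ=165.334017°, h=1961.572 m
→ ECEF (a=6378388.000, f=1/297.0): X=-4649203.3490, Y=1216745.8771, Z=4182693.6698
→ Helmert 7p (PV): X=-4649595.5281, Y=1216782.8186, Z=4182986.8463
→ Helmert 7p (PV): X=-4650135.9605, Y=1216719.6733, Z=4183158.2511
→ geod (Bowring, a=6378206.400): φ=41.22510164°, λ=165.33713376°, h=3186.4658 m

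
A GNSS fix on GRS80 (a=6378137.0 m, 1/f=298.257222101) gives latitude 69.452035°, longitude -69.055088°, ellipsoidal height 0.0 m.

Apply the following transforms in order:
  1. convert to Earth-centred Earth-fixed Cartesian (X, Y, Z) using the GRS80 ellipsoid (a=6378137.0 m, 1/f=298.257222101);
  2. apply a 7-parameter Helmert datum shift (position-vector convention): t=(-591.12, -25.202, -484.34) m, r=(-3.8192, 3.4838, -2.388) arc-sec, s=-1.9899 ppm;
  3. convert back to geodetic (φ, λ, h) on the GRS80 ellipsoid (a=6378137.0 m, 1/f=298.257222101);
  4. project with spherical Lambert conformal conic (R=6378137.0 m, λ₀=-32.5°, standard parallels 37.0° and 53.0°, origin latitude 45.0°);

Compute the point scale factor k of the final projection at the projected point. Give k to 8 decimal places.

1.10996409

start: φ=69.452035°, λ=-69.055088°, h=0.000 m
→ ECEF (a=6378137.000, f=1/298.257222101): X=802617.1969, Y=-2096913.1277, Z=5949857.8910
→ Helmert 7p (PV): X=802100.6956, Y=-2096833.2818, Z=5949386.9817
→ geod (Bowring, a=6378137.000): φ=69.45272875°, λ=-69.06667038°, h=-531.9112 m
→ into lcc (λ₀=-32.5°): φ=69.45272875°, λ−λ₀=-36.56667038°
scale k = 1.10996409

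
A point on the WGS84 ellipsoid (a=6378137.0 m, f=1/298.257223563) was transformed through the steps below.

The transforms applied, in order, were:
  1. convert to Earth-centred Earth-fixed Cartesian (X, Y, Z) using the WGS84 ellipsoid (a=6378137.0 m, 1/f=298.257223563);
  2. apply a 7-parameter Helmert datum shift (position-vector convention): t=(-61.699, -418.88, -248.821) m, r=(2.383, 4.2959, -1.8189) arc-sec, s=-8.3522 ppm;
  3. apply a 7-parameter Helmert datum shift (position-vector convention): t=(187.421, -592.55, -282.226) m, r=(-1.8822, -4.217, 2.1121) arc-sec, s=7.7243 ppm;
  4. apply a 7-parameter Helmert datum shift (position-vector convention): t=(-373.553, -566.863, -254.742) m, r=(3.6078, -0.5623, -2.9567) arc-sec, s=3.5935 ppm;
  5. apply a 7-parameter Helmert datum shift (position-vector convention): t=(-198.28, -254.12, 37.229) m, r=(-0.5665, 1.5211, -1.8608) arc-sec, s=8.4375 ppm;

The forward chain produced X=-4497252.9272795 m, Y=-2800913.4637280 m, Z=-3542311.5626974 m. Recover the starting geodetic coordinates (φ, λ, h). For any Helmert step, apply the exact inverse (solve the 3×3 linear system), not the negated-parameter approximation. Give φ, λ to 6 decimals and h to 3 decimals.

start: X=-4497252.9273, Y=-2800913.4637, Z=-3542311.5627 m
→ Helmert⁻¹: X=-4496965.3146, Y=-2800666.5534, Z=-3542359.7582
→ Helmert⁻¹: X=-4496545.1195, Y=-2800216.0380, Z=-3542031.0507
→ Helmert⁻¹: X=-4496798.8807, Y=-2799523.4987, Z=-3541655.0783
→ Helmert⁻¹: X=-4496676.2963, Y=-2799208.5658, Z=-3541497.1493
→ geod (Bowring, a=6378137.000): φ=-33.94535600°, λ=-148.09748300°, h=138.2100 m

φ=-33.945356°, λ=-148.097483°, h=138.210 m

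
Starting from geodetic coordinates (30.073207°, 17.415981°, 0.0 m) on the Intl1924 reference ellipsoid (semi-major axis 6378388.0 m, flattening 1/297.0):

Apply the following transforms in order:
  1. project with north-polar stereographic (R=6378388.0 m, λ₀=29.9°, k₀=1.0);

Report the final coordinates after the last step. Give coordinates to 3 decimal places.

start: φ=30.073207°, λ=17.415981°, h=0.000 m
→ stereo (R=6378388.0, λ₀=29.9°): E=-1589751.7550, N=-7180384.0437

E=-1589751.755 m, N=-7180384.044 m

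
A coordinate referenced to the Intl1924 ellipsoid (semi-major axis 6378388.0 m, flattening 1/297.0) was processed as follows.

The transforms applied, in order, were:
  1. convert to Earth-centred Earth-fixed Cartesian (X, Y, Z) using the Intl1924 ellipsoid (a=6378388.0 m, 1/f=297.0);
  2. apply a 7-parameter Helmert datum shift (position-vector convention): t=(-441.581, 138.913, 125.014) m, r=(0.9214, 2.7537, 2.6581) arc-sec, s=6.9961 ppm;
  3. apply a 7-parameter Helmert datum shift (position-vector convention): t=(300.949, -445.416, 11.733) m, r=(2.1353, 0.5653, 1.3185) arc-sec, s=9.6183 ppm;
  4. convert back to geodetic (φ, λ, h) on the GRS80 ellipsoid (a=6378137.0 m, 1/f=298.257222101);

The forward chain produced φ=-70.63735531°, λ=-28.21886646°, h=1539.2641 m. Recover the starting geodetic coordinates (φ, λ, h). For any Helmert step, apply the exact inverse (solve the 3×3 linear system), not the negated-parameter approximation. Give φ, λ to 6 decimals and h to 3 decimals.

start: φ=-70.637355°, λ=-28.218866°, h=1539.264 m
→ ECEF (a=6378137.000, f=1/298.257222101): X=1869342.0126, Y=-1003125.0445, Z=-5996440.1543
→ Helmert⁻¹: X=1869033.1110, Y=-1002744.0078, Z=-5996378.7092
→ Helmert⁻¹: X=1869528.7428, Y=-1002926.7834, Z=-5996432.3324
→ geod (Bowring, a=6378388.000): φ=-70.63724700°, λ=-28.21176400°, h=1385.6550 m

φ=-70.637247°, λ=-28.211764°, h=1385.655 m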